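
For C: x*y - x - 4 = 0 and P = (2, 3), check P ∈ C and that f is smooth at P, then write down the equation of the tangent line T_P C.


Tangent line at P: 2*x + 2*y - 10 = 0.

Step 1: f(2, 3) = 0, so P lies on C.
Step 2: partial derivatives
  f_x(x, y) = y - 1, f_y(x, y) = x.
  f_x(P) = 2, f_y(P) = 2 (gradient nonzero, so P is smooth).
Step 3: tangent line at P: 2·(x − 2) + 2·(y − 3) = 0.
Expanding: 2*x + 2*y - 10 = 0.


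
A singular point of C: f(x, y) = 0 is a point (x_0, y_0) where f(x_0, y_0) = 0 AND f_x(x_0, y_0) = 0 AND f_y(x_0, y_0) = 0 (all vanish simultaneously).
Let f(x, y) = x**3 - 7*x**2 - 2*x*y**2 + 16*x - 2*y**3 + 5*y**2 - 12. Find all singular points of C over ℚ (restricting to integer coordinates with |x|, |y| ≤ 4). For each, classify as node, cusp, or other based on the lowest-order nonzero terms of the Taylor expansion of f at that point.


Singular points: {(2, 0)}; classification: node.

Compute partial derivatives:
  f_x = 3*x**2 - 14*x - 2*y**2 + 16.
  f_y = -4*x*y - 6*y**2 + 10*y.
Scan x_0 ∈ {−4, ..., 4}. For each x_0, f_y(x_0, y) is a polynomial in y; find its integer roots y ∈ {−4, ..., 4}, then test f_x and f at those candidates.
  x = -4: f_y(-4, y) = -6*y**2 + 26*y; vanishes at y ∈ {0}. (-4, 0): f_x = 120 ≠ 0.
  x = -3: f_y(-3, y) = -6*y**2 + 22*y; vanishes at y ∈ {0}. (-3, 0): f_x = 85 ≠ 0.
  x = -2: f_y(-2, y) = -6*y**2 + 18*y; vanishes at y ∈ {0, 3}. (-2, 0): f_x = 56 ≠ 0; (-2, 3): f_x = 38 ≠ 0.
  x = -1: f_y(-1, y) = -6*y**2 + 14*y; vanishes at y ∈ {0}. (-1, 0): f_x = 33 ≠ 0.
  x = 0: f_y(0, y) = -6*y**2 + 10*y; vanishes at y ∈ {0}. (0, 0): f_x = 16 ≠ 0.
  x = 1: f_y(1, y) = -6*y**2 + 6*y; vanishes at y ∈ {0, 1}. (1, 0): f_x = 5 ≠ 0; (1, 1): f_x = 3 ≠ 0.
  x = 2: f_y(2, y) = -6*y**2 + 2*y; vanishes at y ∈ {0}. (2, 0): f_x = 0, f = 0 — SINGULAR.
  x = 3: f_y(3, y) = -6*y**2 - 2*y; vanishes at y ∈ {0}. (3, 0): f_x = 1 ≠ 0.
  x = 4: f_y(4, y) = -6*y**2 - 6*y; vanishes at y ∈ {-1, 0}. (4, -1): f_x = 6 ≠ 0; (4, 0): f_x = 8 ≠ 0.
Only singular point on the grid: (2, 0).
Classify: substitute x = 2 + u, y = 0 + v and expand: f = u**3 - u**2 - 2*u*v**2 - 2*v**3 + v**2.
No constant or linear terms (consistent with a singular point). Quadratic part: -u**2 + v**2. Cubic part: u**3 - 2*u*v**2 - 2*v**3.
The quadratic part v**2 - u**2 = (v − u)(v + u) splits into two distinct linear factors, so there are two distinct tangent lines y − 0 = ±(x − 2) — this is a node (ordinary double point).
Classification: node.


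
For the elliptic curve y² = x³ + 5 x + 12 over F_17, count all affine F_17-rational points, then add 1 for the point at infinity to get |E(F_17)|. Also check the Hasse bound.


Affine points = {(1, 1), (1, 16), (2, 8), (2, 9), (5, 3), (5, 14), (7, 4), (7, 13), (9, 2), (9, 15), (10, 5), (10, 12), (11, 2), (11, 15), (12, 7), (12, 10), (13, 8), (13, 9), (14, 2), (14, 15)}; affine count = 20; |E(F_17)| = 21.

Discriminant check: Δ ∝ 4a³ + 27b² = 4·5³ + 27·12² = 4·125 + 27·144 ≡ 2 (mod 17). Nonzero ⇒ E is nonsingular.
For each x ∈ F_17, compute rhs = x³ + 5·x + 12 mod 17, then count y ∈ F_17 with y² ≡ rhs.
  x = 0: rhs = 12, matching y values: none (0 points).
  x = 1: rhs = 1, matching y values: 1, 16 (2 points).
  x = 2: rhs = 13, matching y values: 8, 9 (2 points).
  x = 3: rhs = 3, matching y values: none (0 points).
  x = 4: rhs = 11, matching y values: none (0 points).
  x = 5: rhs = 9, matching y values: 3, 14 (2 points).
  x = 6: rhs = 3, matching y values: none (0 points).
  x = 7: rhs = 16, matching y values: 4, 13 (2 points).
  x = 8: rhs = 3, matching y values: none (0 points).
  x = 9: rhs = 4, matching y values: 2, 15 (2 points).
  x = 10: rhs = 8, matching y values: 5, 12 (2 points).
  x = 11: rhs = 4, matching y values: 2, 15 (2 points).
  x = 12: rhs = 15, matching y values: 7, 10 (2 points).
  x = 13: rhs = 13, matching y values: 8, 9 (2 points).
  x = 14: rhs = 4, matching y values: 2, 15 (2 points).
  x = 15: rhs = 11, matching y values: none (0 points).
  x = 16: rhs = 6, matching y values: none (0 points).
Total affine count: 20.
Full point count |E(F_17)| = 20 + 1 = 21.
Hasse bound: |21 − (17+1)| = |3| = 3 ≤ 2√17 ≈ 8.2462 ✓.


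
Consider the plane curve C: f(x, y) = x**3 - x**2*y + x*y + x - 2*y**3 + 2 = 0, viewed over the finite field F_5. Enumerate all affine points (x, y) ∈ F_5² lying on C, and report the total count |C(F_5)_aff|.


Affine F_5-points: {(0, 1), (1, 3), (3, 3), (3, 4), (4, 0), (4, 2), (4, 3)}; count = 7.

For each of the 25 pairs (x, y) ∈ F_5², evaluate f(x, y) mod 5. Record the zeros.
  x = 0: [0↦2, 1↦0, 2↦1, 3↦3, 4↦4]  zeros at y ∈ {1}
  x = 1: [0↦4, 1↦2, 2↦3, 3↦0, 4↦1]  zeros at y ∈ {3}
  x = 2: [0↦2, 1↦3, 2↦2, 3↦2, 4↦1]  zeros at y ∈ ∅
  x = 3: [0↦2, 1↦4, 2↦4, 3↦0, 4↦0]  zeros at y ∈ {3, 4}
  x = 4: [0↦0, 1↦1, 2↦0, 3↦0, 4↦4]  zeros at y ∈ {0, 2, 3}
Collecting zeros: affine points = {(0, 1), (1, 3), (3, 3), (3, 4), (4, 0), (4, 2), (4, 3)}.
Total count |C(F_5)_aff| = 7.


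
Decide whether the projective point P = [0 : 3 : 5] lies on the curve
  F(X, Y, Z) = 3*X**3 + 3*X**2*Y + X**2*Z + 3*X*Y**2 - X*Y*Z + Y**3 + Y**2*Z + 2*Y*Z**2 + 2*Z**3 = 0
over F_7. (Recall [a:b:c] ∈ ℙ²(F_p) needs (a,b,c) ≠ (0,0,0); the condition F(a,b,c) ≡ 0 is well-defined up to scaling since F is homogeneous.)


F(0,3,5) ≡ 3 (mod 7); P is NOT on the curve.

Evaluate F(0, 3, 5) term-by-term (mod 7).
  3*X**3 ↦ 3·0·1·1 = 0
  3*X**2*Y ↦ 3·0·3·1 = 0
  X**2*Z ↦ 1·0·1·5 = 0
  3*X*Y**2 ↦ 3·0·9·1 = 0
  -X*Y*Z ↦ -1·0·3·5 = 0
  Y**3 ↦ 1·1·27·1 = 27
  Y**2*Z ↦ 1·1·9·5 = 45
  2*Y*Z**2 ↦ 2·1·3·25 = 150
  2*Z**3 ↦ 2·1·1·125 = 250
Sum: F(0, 3, 5) = (0) + (0) + (0) + (0) + (0) + (27) + (45) + (150) + (250) = 472.
Reducing mod 7: 472 ≡ 3 (mod 7).
Since F(a, b, c) ≡ 3 ≠ 0 (mod 7), P does NOT lie on the curve.


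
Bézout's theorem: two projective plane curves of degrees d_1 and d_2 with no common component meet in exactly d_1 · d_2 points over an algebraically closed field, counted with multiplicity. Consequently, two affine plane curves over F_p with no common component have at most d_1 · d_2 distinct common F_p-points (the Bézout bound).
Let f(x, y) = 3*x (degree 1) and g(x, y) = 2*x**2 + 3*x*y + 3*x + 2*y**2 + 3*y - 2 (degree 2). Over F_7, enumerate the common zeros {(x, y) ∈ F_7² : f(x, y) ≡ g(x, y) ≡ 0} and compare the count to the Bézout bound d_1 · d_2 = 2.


Common zeros: {(0, 4), (0, 5)}; count = 2; Bézout bound = 2.

deg(f) = 1, deg(g) = 2, so Bézout bound = 2.
Scan x ∈ F_7. For each x, list the y ∈ F_7 with f(x, y) ≡ 0 and those with g(x, y) ≡ 0 (mod 7); the common zeros in that column are the intersection.
  x = 0: f ≡ 0 at y ∈ {0, 1, 2, 3, 4, 5, 6}; g ≡ 0 at y ∈ {4, 5}; common: {4, 5}.
  x = 1: f ≡ 0 at y ∈ ∅; g ≡ 0 at y ∈ ∅; common: ∅.
  x = 2: f ≡ 0 at y ∈ ∅; g ≡ 0 at y ∈ ∅; common: ∅.
  x = 3: f ≡ 0 at y ∈ ∅; g ≡ 0 at y ∈ {4}; common: ∅.
  x = 4: f ≡ 0 at y ∈ ∅; g ≡ 0 at y ∈ {0, 3}; common: ∅.
  x = 5: f ≡ 0 at y ∈ ∅; g ≡ 0 at y ∈ {0, 5}; common: ∅.
  x = 6: f ≡ 0 at y ∈ ∅; g ≡ 0 at y ∈ ∅; common: ∅.
Collecting: common zeros = {(0, 4), (0, 5)}, so the count is 2.
Comparison with the Bézout bound: 2 ≤ 2 = deg(f)·deg(g), as expected for curves with no common component (the bound is attained).


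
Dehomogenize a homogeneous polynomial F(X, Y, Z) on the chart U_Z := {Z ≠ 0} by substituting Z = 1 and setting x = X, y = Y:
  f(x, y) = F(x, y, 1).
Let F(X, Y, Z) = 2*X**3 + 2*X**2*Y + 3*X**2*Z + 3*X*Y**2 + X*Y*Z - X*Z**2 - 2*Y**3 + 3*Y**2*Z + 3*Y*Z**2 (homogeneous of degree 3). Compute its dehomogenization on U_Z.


f(x, y) = 2*x**3 + 2*x**2*y + 3*x**2 + 3*x*y**2 + x*y - x - 2*y**3 + 3*y**2 + 3*y

On U_Z we set Z = 1. Each monomial c·X^i·Y^j·Z^k in F becomes c·x^i·y^j·1^k = c·x^i·y^j.
Substituting Z = 1: F(X, Y, 1) = 2*x**3 + 2*x**2*y + 3*x**2 + 3*x*y**2 + x*y - x - 2*y**3 + 3*y**2 + 3*y.
Note: deg(f) ≤ deg(F) = 3; strict inequality happens when F is divisible by Z (lost terms).


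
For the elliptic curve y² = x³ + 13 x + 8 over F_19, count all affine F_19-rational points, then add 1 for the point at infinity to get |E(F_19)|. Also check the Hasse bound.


Affine points = {(2, 2), (2, 17), (3, 6), (3, 13), (6, 6), (6, 13), (7, 9), (7, 10), (8, 4), (8, 15), (10, 6), (10, 13), (11, 0), (12, 7), (12, 12), (15, 5), (15, 14)}; affine count = 17; |E(F_19)| = 18.

Discriminant check: Δ ∝ 4a³ + 27b² = 4·13³ + 27·8² = 4·2197 + 27·64 ≡ 9 (mod 19). Nonzero ⇒ E is nonsingular.
For each x ∈ F_19, compute rhs = x³ + 13·x + 8 mod 19, then count y ∈ F_19 with y² ≡ rhs.
  x = 0: rhs = 8, matching y values: none (0 points).
  x = 1: rhs = 3, matching y values: none (0 points).
  x = 2: rhs = 4, matching y values: 2, 17 (2 points).
  x = 3: rhs = 17, matching y values: 6, 13 (2 points).
  x = 4: rhs = 10, matching y values: none (0 points).
  x = 5: rhs = 8, matching y values: none (0 points).
  x = 6: rhs = 17, matching y values: 6, 13 (2 points).
  x = 7: rhs = 5, matching y values: 9, 10 (2 points).
  x = 8: rhs = 16, matching y values: 4, 15 (2 points).
  x = 9: rhs = 18, matching y values: none (0 points).
  x = 10: rhs = 17, matching y values: 6, 13 (2 points).
  x = 11: rhs = 0, matching y values: 0 (1 points).
  x = 12: rhs = 11, matching y values: 7, 12 (2 points).
  x = 13: rhs = 18, matching y values: none (0 points).
  x = 14: rhs = 8, matching y values: none (0 points).
  x = 15: rhs = 6, matching y values: 5, 14 (2 points).
  x = 16: rhs = 18, matching y values: none (0 points).
  x = 17: rhs = 12, matching y values: none (0 points).
  x = 18: rhs = 13, matching y values: none (0 points).
Total affine count: 17.
Full point count |E(F_19)| = 17 + 1 = 18.
Hasse bound: |18 − (19+1)| = |-2| = 2 ≤ 2√19 ≈ 8.7178 ✓.


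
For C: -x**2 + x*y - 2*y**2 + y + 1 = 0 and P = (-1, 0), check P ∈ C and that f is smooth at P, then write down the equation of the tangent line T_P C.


Tangent line at P: 2*x + 2 = 0.

Step 1: f(-1, 0) = 0, so P lies on C.
Step 2: partial derivatives
  f_x(x, y) = -2*x + y, f_y(x, y) = x - 4*y + 1.
  f_x(P) = 2, f_y(P) = 0 (gradient nonzero, so P is smooth).
Step 3: tangent line at P: 2·(x − -1) + 0·(y − 0) = 0.
Expanding: 2*x + 2 = 0.


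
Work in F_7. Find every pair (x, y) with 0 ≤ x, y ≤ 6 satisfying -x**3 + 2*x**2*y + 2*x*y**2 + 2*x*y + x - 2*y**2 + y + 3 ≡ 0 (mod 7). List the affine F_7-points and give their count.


Affine F_7-points: {(0, 5), (0, 6), (1, 5), (2, 5), (2, 6), (3, 0), (3, 6), (4, 2), (4, 4), (6, 1)}; count = 10.

For each of the 49 pairs (x, y) ∈ F_7², evaluate f(x, y) mod 7. Record the zeros.
  x = 0: [0↦3, 1↦2, 2↦4, 3↦2, 4↦3, 5↦0, 6↦0]  zeros at y ∈ {5, 6}
  x = 1: [0↦3, 1↦1, 2↦6, 3↦4, 4↦2, 5↦0, 6↦5]  zeros at y ∈ {5}
  x = 2: [0↦4, 1↦5, 2↦3, 3↦5, 4↦4, 5↦0, 6↦0]  zeros at y ∈ {5, 6}
  x = 3: [0↦0, 1↦1, 2↦3, 3↦6, 4↦3, 5↦1, 6↦0]  zeros at y ∈ {0, 6}
  x = 4: [0↦6, 1↦4, 2↦0, 3↦1, 4↦0, 5↦4, 6↦6]  zeros at y ∈ {2, 4}
  x = 5: [0↦2, 1↦1, 2↦2, 3↦5, 4↦3, 5↦3, 6↦5]  zeros at y ∈ ∅
  x = 6: [0↦3, 1↦0, 2↦3, 3↦5, 4↦6, 5↦6, 6↦5]  zeros at y ∈ {1}
Collecting zeros: affine points = {(0, 5), (0, 6), (1, 5), (2, 5), (2, 6), (3, 0), (3, 6), (4, 2), (4, 4), (6, 1)}.
Total count |C(F_7)_aff| = 10.


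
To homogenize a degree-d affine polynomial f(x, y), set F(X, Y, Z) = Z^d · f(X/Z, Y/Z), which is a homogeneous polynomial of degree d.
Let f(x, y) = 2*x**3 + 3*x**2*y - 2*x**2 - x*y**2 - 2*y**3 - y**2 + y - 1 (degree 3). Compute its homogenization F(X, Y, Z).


F(X, Y, Z) = 2*X**3 + 3*X**2*Y - 2*X**2*Z - X*Y**2 - 2*Y**3 - Y**2*Z + Y*Z**2 - Z**3

deg(f) = 3.
Substitute x = X/Z, y = Y/Z into f, then multiply by Z^3.
  monomial 2·x^3·y^0 ↦ 2·X^3·Y^0·Z^0.
  monomial 3·x^2·y^1 ↦ 3·X^2·Y^1·Z^0.
  monomial -2·x^2·y^0 ↦ -2·X^2·Y^0·Z^1.
  monomial -1·x^1·y^2 ↦ -1·X^1·Y^2·Z^0.
  monomial -2·x^0·y^3 ↦ -2·X^0·Y^3·Z^0.
  monomial -1·x^0·y^2 ↦ -1·X^0·Y^2·Z^1.
  monomial 1·x^0·y^1 ↦ 1·X^0·Y^1·Z^2.
  monomial -1·x^0·y^0 ↦ -1·X^0·Y^0·Z^3.
Collecting: F(X, Y, Z) = 2*X**3 + 3*X**2*Y - 2*X**2*Z - X*Y**2 - 2*Y**3 - Y**2*Z + Y*Z**2 - Z**3.


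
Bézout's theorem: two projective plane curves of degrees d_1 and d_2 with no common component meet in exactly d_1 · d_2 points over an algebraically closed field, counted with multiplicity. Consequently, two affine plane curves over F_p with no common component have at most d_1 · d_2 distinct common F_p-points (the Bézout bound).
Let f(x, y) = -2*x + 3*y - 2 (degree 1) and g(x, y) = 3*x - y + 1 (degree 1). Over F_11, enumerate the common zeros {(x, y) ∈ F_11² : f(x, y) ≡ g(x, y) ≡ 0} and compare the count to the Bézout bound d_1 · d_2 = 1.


Common zeros: {(3, 10)}; count = 1; Bézout bound = 1.

deg(f) = 1, deg(g) = 1, so Bézout bound = 1.
Scan x ∈ F_11. For each x, list the y ∈ F_11 with f(x, y) ≡ 0 and those with g(x, y) ≡ 0 (mod 11); the common zeros in that column are the intersection.
  x = 0: f ≡ 0 at y ∈ {8}; g ≡ 0 at y ∈ {1}; common: ∅.
  x = 1: f ≡ 0 at y ∈ {5}; g ≡ 0 at y ∈ {4}; common: ∅.
  x = 2: f ≡ 0 at y ∈ {2}; g ≡ 0 at y ∈ {7}; common: ∅.
  x = 3: f ≡ 0 at y ∈ {10}; g ≡ 0 at y ∈ {10}; common: {10}.
  x = 4: f ≡ 0 at y ∈ {7}; g ≡ 0 at y ∈ {2}; common: ∅.
  x = 5: f ≡ 0 at y ∈ {4}; g ≡ 0 at y ∈ {5}; common: ∅.
  x = 6: f ≡ 0 at y ∈ {1}; g ≡ 0 at y ∈ {8}; common: ∅.
  x = 7: f ≡ 0 at y ∈ {9}; g ≡ 0 at y ∈ {0}; common: ∅.
  x = 8: f ≡ 0 at y ∈ {6}; g ≡ 0 at y ∈ {3}; common: ∅.
  x = 9: f ≡ 0 at y ∈ {3}; g ≡ 0 at y ∈ {6}; common: ∅.
  x = 10: f ≡ 0 at y ∈ {0}; g ≡ 0 at y ∈ {9}; common: ∅.
Collecting: common zeros = {(3, 10)}, so the count is 1.
Comparison with the Bézout bound: 1 ≤ 1 = deg(f)·deg(g), as expected for curves with no common component (the bound is attained).


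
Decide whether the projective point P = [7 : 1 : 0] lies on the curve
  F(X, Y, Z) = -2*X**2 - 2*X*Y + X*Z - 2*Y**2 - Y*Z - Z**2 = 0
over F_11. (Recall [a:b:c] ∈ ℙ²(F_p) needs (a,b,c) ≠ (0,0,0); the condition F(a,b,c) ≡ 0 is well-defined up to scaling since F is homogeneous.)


F(7,1,0) ≡ 7 (mod 11); P is NOT on the curve.

Evaluate F(7, 1, 0) term-by-term (mod 11).
  -2*X**2 ↦ -2·49·1·1 = -98
  -2*X*Y ↦ -2·7·1·1 = -14
  X*Z ↦ 1·7·1·0 = 0
  -2*Y**2 ↦ -2·1·1·1 = -2
  -Y*Z ↦ -1·1·1·0 = 0
  -Z**2 ↦ -1·1·1·0 = 0
Sum: F(7, 1, 0) = (-98) + (-14) + (0) + (-2) + (0) + (0) = -114.
Reducing mod 11: -114 ≡ 7 (mod 11).
Since F(a, b, c) ≡ 7 ≠ 0 (mod 11), P does NOT lie on the curve.


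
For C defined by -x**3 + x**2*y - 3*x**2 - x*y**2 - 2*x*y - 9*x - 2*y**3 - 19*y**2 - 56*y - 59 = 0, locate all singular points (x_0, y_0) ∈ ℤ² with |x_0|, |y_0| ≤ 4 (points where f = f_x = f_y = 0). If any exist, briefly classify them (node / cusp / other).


Singular points: {(-2, -3)}; classification: cusp.

Compute partial derivatives:
  f_x = -3*x**2 + 2*x*y - 6*x - y**2 - 2*y - 9.
  f_y = x**2 - 2*x*y - 2*x - 6*y**2 - 38*y - 56.
Scan x_0 ∈ {−4, ..., 4}. For each x_0, f_y(x_0, y) is a polynomial in y; find its integer roots y ∈ {−4, ..., 4}, then test f_x and f at those candidates.
  x = -4: f_y(-4, y) = -6*y**2 - 30*y - 32; no integer root y with |y| ≤ 4.
  x = -3: f_y(-3, y) = -6*y**2 - 32*y - 41; no integer root y with |y| ≤ 4.
  x = -2: f_y(-2, y) = -6*y**2 - 34*y - 48; vanishes at y ∈ {-3}. (-2, -3): f_x = 0, f = 0 — SINGULAR.
  x = -1: f_y(-1, y) = -6*y**2 - 36*y - 53; no integer root y with |y| ≤ 4.
  x = 0: f_y(0, y) = -6*y**2 - 38*y - 56; vanishes at y ∈ {-4}. (0, -4): f_x = -17 ≠ 0.
  x = 1: f_y(1, y) = -6*y**2 - 40*y - 57; no integer root y with |y| ≤ 4.
  x = 2: f_y(2, y) = -6*y**2 - 42*y - 56; no integer root y with |y| ≤ 4.
  x = 3: f_y(3, y) = -6*y**2 - 44*y - 53; no integer root y with |y| ≤ 4.
  x = 4: f_y(4, y) = -6*y**2 - 46*y - 48; no integer root y with |y| ≤ 4.
Only singular point on the grid: (-2, -3).
Classify: substitute x = -2 + u, y = -3 + v and expand: f = -u**3 + u**2*v - u*v**2 - 2*v**3 + v**2.
No constant or linear terms (consistent with a singular point). Quadratic part: v**2. Cubic part: -u**3 + u**2*v - u*v**2 - 2*v**3.
The quadratic part v**2 is a perfect square, so there is a single (double) tangent line v = 0, i.e. y = -3. Restricting the cubic part to that line (v = 0) leaves -u**3 ≠ 0, so f is not divisible by v and the branch is v² ≈ u**3 to lowest order — this is a cusp.
Classification: cusp.


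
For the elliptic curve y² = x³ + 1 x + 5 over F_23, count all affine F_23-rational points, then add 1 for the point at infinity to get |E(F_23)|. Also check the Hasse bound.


Affine points = {(3, 9), (3, 14), (4, 2), (4, 21), (10, 7), (10, 16), (11, 6), (11, 17), (14, 7), (14, 16), (16, 0), (17, 6), (17, 17), (18, 6), (18, 17), (19, 11), (19, 12), (21, 8), (21, 15), (22, 7), (22, 16)}; affine count = 21; |E(F_23)| = 22.

Discriminant check: Δ ∝ 4a³ + 27b² = 4·1³ + 27·5² = 4·1 + 27·25 ≡ 12 (mod 23). Nonzero ⇒ E is nonsingular.
For each x ∈ F_23, compute rhs = x³ + 1·x + 5 mod 23, then count y ∈ F_23 with y² ≡ rhs.
  x = 0: rhs = 5, matching y values: none (0 points).
  x = 1: rhs = 7, matching y values: none (0 points).
  x = 2: rhs = 15, matching y values: none (0 points).
  x = 3: rhs = 12, matching y values: 9, 14 (2 points).
  x = 4: rhs = 4, matching y values: 2, 21 (2 points).
  x = 5: rhs = 20, matching y values: none (0 points).
  x = 6: rhs = 20, matching y values: none (0 points).
  x = 7: rhs = 10, matching y values: none (0 points).
  x = 8: rhs = 19, matching y values: none (0 points).
  x = 9: rhs = 7, matching y values: none (0 points).
  x = 10: rhs = 3, matching y values: 7, 16 (2 points).
  x = 11: rhs = 13, matching y values: 6, 17 (2 points).
  x = 12: rhs = 20, matching y values: none (0 points).
  x = 13: rhs = 7, matching y values: none (0 points).
  x = 14: rhs = 3, matching y values: 7, 16 (2 points).
  x = 15: rhs = 14, matching y values: none (0 points).
  x = 16: rhs = 0, matching y values: 0 (1 points).
  x = 17: rhs = 13, matching y values: 6, 17 (2 points).
  x = 18: rhs = 13, matching y values: 6, 17 (2 points).
  x = 19: rhs = 6, matching y values: 11, 12 (2 points).
  x = 20: rhs = 21, matching y values: none (0 points).
  x = 21: rhs = 18, matching y values: 8, 15 (2 points).
  x = 22: rhs = 3, matching y values: 7, 16 (2 points).
Total affine count: 21.
Full point count |E(F_23)| = 21 + 1 = 22.
Hasse bound: |22 − (23+1)| = |-2| = 2 ≤ 2√23 ≈ 9.5917 ✓.


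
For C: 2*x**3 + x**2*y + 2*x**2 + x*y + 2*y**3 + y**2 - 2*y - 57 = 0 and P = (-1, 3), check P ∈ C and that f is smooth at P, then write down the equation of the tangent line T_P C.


Tangent line at P: -x + 58*y - 175 = 0.

Step 1: f(-1, 3) = 0, so P lies on C.
Step 2: partial derivatives
  f_x(x, y) = 6*x**2 + 2*x*y + 4*x + y, f_y(x, y) = x**2 + x + 6*y**2 + 2*y - 2.
  f_x(P) = -1, f_y(P) = 58 (gradient nonzero, so P is smooth).
Step 3: tangent line at P: -1·(x − -1) + 58·(y − 3) = 0.
Expanding: -x + 58*y - 175 = 0.


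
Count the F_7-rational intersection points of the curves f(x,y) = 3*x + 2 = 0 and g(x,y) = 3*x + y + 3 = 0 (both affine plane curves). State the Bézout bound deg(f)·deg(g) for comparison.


Common zeros: {(4, 6)}; count = 1; Bézout bound = 1.

deg(f) = 1, deg(g) = 1, so Bézout bound = 1.
Scan x ∈ F_7. For each x, list the y ∈ F_7 with f(x, y) ≡ 0 and those with g(x, y) ≡ 0 (mod 7); the common zeros in that column are the intersection.
  x = 0: f ≡ 0 at y ∈ ∅; g ≡ 0 at y ∈ {4}; common: ∅.
  x = 1: f ≡ 0 at y ∈ ∅; g ≡ 0 at y ∈ {1}; common: ∅.
  x = 2: f ≡ 0 at y ∈ ∅; g ≡ 0 at y ∈ {5}; common: ∅.
  x = 3: f ≡ 0 at y ∈ ∅; g ≡ 0 at y ∈ {2}; common: ∅.
  x = 4: f ≡ 0 at y ∈ {0, 1, 2, 3, 4, 5, 6}; g ≡ 0 at y ∈ {6}; common: {6}.
  x = 5: f ≡ 0 at y ∈ ∅; g ≡ 0 at y ∈ {3}; common: ∅.
  x = 6: f ≡ 0 at y ∈ ∅; g ≡ 0 at y ∈ {0}; common: ∅.
Collecting: common zeros = {(4, 6)}, so the count is 1.
Comparison with the Bézout bound: 1 ≤ 1 = deg(f)·deg(g), as expected for curves with no common component (the bound is attained).


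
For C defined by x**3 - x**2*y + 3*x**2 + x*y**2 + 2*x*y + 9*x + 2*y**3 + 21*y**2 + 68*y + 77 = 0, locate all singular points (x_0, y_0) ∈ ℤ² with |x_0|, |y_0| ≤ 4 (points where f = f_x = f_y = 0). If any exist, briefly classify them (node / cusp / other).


Singular points: {(-2, -3)}; classification: cusp.

Compute partial derivatives:
  f_x = 3*x**2 - 2*x*y + 6*x + y**2 + 2*y + 9.
  f_y = -x**2 + 2*x*y + 2*x + 6*y**2 + 42*y + 68.
Scan x_0 ∈ {−4, ..., 4}. For each x_0, f_y(x_0, y) is a polynomial in y; find its integer roots y ∈ {−4, ..., 4}, then test f_x and f at those candidates.
  x = -4: f_y(-4, y) = 6*y**2 + 34*y + 44; vanishes at y ∈ {-2}. (-4, -2): f_x = 17 ≠ 0.
  x = -3: f_y(-3, y) = 6*y**2 + 36*y + 53; no integer root y with |y| ≤ 4.
  x = -2: f_y(-2, y) = 6*y**2 + 38*y + 60; vanishes at y ∈ {-3}. (-2, -3): f_x = 0, f = 0 — SINGULAR.
  x = -1: f_y(-1, y) = 6*y**2 + 40*y + 65; no integer root y with |y| ≤ 4.
  x = 0: f_y(0, y) = 6*y**2 + 42*y + 68; no integer root y with |y| ≤ 4.
  x = 1: f_y(1, y) = 6*y**2 + 44*y + 69; no integer root y with |y| ≤ 4.
  x = 2: f_y(2, y) = 6*y**2 + 46*y + 68; vanishes at y ∈ {-2}. (2, -2): f_x = 41 ≠ 0.
  x = 3: f_y(3, y) = 6*y**2 + 48*y + 65; no integer root y with |y| ≤ 4.
  x = 4: f_y(4, y) = 6*y**2 + 50*y + 60; no integer root y with |y| ≤ 4.
Only singular point on the grid: (-2, -3).
Classify: substitute x = -2 + u, y = -3 + v and expand: f = u**3 - u**2*v + u*v**2 + 2*v**3 + v**2.
No constant or linear terms (consistent with a singular point). Quadratic part: v**2. Cubic part: u**3 - u**2*v + u*v**2 + 2*v**3.
The quadratic part v**2 is a perfect square, so there is a single (double) tangent line v = 0, i.e. y = -3. Restricting the cubic part to that line (v = 0) leaves u**3 ≠ 0, so f is not divisible by v and the branch is v² ≈ -u**3 to lowest order — this is a cusp.
Classification: cusp.


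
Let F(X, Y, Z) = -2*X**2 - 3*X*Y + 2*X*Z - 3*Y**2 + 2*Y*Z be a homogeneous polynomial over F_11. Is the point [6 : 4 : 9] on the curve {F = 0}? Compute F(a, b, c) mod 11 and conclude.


F(6,4,9) ≡ 10 (mod 11); P is NOT on the curve.

Evaluate F(6, 4, 9) term-by-term (mod 11).
  -2*X**2 ↦ -2·36·1·1 = -72
  -3*X*Y ↦ -3·6·4·1 = -72
  2*X*Z ↦ 2·6·1·9 = 108
  -3*Y**2 ↦ -3·1·16·1 = -48
  2*Y*Z ↦ 2·1·4·9 = 72
Sum: F(6, 4, 9) = (-72) + (-72) + (108) + (-48) + (72) = -12.
Reducing mod 11: -12 ≡ 10 (mod 11).
Since F(a, b, c) ≡ 10 ≠ 0 (mod 11), P does NOT lie on the curve.


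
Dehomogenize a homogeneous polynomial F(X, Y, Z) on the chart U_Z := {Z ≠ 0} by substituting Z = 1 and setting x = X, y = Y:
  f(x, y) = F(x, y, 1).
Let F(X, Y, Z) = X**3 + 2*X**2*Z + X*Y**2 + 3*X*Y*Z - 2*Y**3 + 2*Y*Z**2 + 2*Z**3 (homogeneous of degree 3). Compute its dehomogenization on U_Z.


f(x, y) = x**3 + 2*x**2 + x*y**2 + 3*x*y - 2*y**3 + 2*y + 2

On U_Z we set Z = 1. Each monomial c·X^i·Y^j·Z^k in F becomes c·x^i·y^j·1^k = c·x^i·y^j.
Substituting Z = 1: F(X, Y, 1) = x**3 + 2*x**2 + x*y**2 + 3*x*y - 2*y**3 + 2*y + 2.
Note: deg(f) ≤ deg(F) = 3; strict inequality happens when F is divisible by Z (lost terms).


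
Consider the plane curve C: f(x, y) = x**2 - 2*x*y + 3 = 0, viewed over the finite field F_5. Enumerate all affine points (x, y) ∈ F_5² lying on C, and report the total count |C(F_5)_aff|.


Affine F_5-points: {(1, 2), (2, 3), (3, 2), (4, 3)}; count = 4.

For each of the 25 pairs (x, y) ∈ F_5², evaluate f(x, y) mod 5. Record the zeros.
  x = 0: [0↦3, 1↦3, 2↦3, 3↦3, 4↦3]  zeros at y ∈ ∅
  x = 1: [0↦4, 1↦2, 2↦0, 3↦3, 4↦1]  zeros at y ∈ {2}
  x = 2: [0↦2, 1↦3, 2↦4, 3↦0, 4↦1]  zeros at y ∈ {3}
  x = 3: [0↦2, 1↦1, 2↦0, 3↦4, 4↦3]  zeros at y ∈ {2}
  x = 4: [0↦4, 1↦1, 2↦3, 3↦0, 4↦2]  zeros at y ∈ {3}
Collecting zeros: affine points = {(1, 2), (2, 3), (3, 2), (4, 3)}.
Total count |C(F_5)_aff| = 4.


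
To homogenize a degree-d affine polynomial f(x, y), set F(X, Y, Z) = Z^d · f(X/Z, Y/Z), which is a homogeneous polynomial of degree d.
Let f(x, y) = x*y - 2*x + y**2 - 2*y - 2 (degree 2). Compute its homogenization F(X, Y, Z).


F(X, Y, Z) = X*Y - 2*X*Z + Y**2 - 2*Y*Z - 2*Z**2

deg(f) = 2.
Substitute x = X/Z, y = Y/Z into f, then multiply by Z^2.
  monomial 1·x^1·y^1 ↦ 1·X^1·Y^1·Z^0.
  monomial -2·x^1·y^0 ↦ -2·X^1·Y^0·Z^1.
  monomial 1·x^0·y^2 ↦ 1·X^0·Y^2·Z^0.
  monomial -2·x^0·y^1 ↦ -2·X^0·Y^1·Z^1.
  monomial -2·x^0·y^0 ↦ -2·X^0·Y^0·Z^2.
Collecting: F(X, Y, Z) = X*Y - 2*X*Z + Y**2 - 2*Y*Z - 2*Z**2.


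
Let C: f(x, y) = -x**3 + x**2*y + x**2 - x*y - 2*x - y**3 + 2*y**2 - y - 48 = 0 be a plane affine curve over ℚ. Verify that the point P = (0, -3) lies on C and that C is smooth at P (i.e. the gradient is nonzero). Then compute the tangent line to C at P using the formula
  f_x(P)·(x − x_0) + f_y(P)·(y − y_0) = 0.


Tangent line at P: x - 40*y - 120 = 0.

Step 1: f(0, -3) = 0, so P lies on C.
Step 2: partial derivatives
  f_x(x, y) = -3*x**2 + 2*x*y + 2*x - y - 2, f_y(x, y) = x**2 - x - 3*y**2 + 4*y - 1.
  f_x(P) = 1, f_y(P) = -40 (gradient nonzero, so P is smooth).
Step 3: tangent line at P: 1·(x − 0) + -40·(y − -3) = 0.
Expanding: x - 40*y - 120 = 0.


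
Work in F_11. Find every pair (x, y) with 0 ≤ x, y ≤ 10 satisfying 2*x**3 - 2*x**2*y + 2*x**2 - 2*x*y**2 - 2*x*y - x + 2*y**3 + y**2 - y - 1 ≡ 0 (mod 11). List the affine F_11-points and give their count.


Affine F_11-points: {(0, 9), (3, 8), (4, 10), (7, 3), (8, 3), (8, 4), (8, 6), (9, 3), (10, 0)}; count = 9.

For each of the 121 pairs (x, y) ∈ F_11², evaluate f(x, y) mod 11. Record the zeros.
  x = 0: [0↦10, 1↦1, 2↦6, 3↦4, 4↦7, 5↦5, 6↦10, 7↦1, 8↦1, 9↦0, 10↦10]  zeros at y ∈ {9}
  x = 1: [0↦2, 1↦9, 2↦4, 3↦10, 4↦6, 5↦4, 6↦5, 7↦10, 8↦9, 9↦3, 10↦4]  zeros at y ∈ ∅
  x = 2: [0↦10, 1↦7, 2↦10, 3↦9, 4↦5, 5↦10, 6↦3, 7↦7, 8↦1, 9↦8, 10↦7]  zeros at y ∈ ∅
  x = 3: [0↦2, 1↦7, 2↦3, 3↦2, 4↦5, 5↦2, 6↦5, 7↦4, 8↦0, 9↦5, 10↦9]  zeros at y ∈ {8}
  x = 4: [0↦1, 1↦10, 2↦6, 3↦1, 4↦7, 5↦3, 6↦1, 7↦2, 8↦7, 9↦6, 10↦0]  zeros at y ∈ {10}
  x = 5: [0↦8, 1↦6, 2↦9, 3↦7, 4↦1, 5↦3, 6↦3, 7↦2, 8↦1, 9↦1, 10↦3]  zeros at y ∈ ∅
  x = 6: [0↦2, 1↦7, 2↦2, 3↦10, 4↦10, 5↦3, 6↦1, 7↦5, 8↦5, 9↦2, 10↦8]  zeros at y ∈ ∅
  x = 7: [0↦6, 1↦3, 2↦8, 3↦0, 4↦2, 5↦4, 6↦7, 7↦1, 8↦9, 9↦10, 10↦5]  zeros at y ∈ {3}
  x = 8: [0↦10, 1↦6, 2↦6, 3↦0, 4↦0, 5↦7, 6↦0, 7↦2, 8↦3, 9↦4, 10↦6]  zeros at y ∈ {3, 4, 6}
  x = 9: [0↦4, 1↦6, 2↦8, 3↦0, 4↦5, 5↦2, 6↦3, 7↦9, 8↦10, 9↦7, 10↦1]  zeros at y ∈ {3}
  x = 10: [0↦0, 1↦4, 2↦4, 3↦1, 4↦7, 5↦1, 6↦6, 7↦1, 8↦9, 9↦9, 10↦2]  zeros at y ∈ {0}
Collecting zeros: affine points = {(0, 9), (3, 8), (4, 10), (7, 3), (8, 3), (8, 4), (8, 6), (9, 3), (10, 0)}.
Total count |C(F_11)_aff| = 9.


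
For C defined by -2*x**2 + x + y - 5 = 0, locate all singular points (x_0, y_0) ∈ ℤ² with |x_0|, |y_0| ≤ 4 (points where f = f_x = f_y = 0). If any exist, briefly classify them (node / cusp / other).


No singular points in the scanned grid; C is smooth there.

Compute partial derivatives:
  f_x = 1 - 4*x.
  f_y = 1.
f_y = 1 is a nonzero constant, so f_y never vanishes: no point (x, y) can satisfy f = f_x = f_y = 0. In particular no (x, y) ∈ {−4, ..., 4}² is singular; the curve is smooth.


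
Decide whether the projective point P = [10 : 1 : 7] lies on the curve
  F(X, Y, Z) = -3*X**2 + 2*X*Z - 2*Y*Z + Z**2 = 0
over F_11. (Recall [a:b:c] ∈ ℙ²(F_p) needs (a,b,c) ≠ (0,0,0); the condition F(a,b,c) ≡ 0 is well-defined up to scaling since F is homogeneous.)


F(10,1,7) ≡ 7 (mod 11); P is NOT on the curve.

Evaluate F(10, 1, 7) term-by-term (mod 11).
  -3*X**2 ↦ -3·100·1·1 = -300
  2*X*Z ↦ 2·10·1·7 = 140
  -2*Y*Z ↦ -2·1·1·7 = -14
  Z**2 ↦ 1·1·1·49 = 49
Sum: F(10, 1, 7) = (-300) + (140) + (-14) + (49) = -125.
Reducing mod 11: -125 ≡ 7 (mod 11).
Since F(a, b, c) ≡ 7 ≠ 0 (mod 11), P does NOT lie on the curve.


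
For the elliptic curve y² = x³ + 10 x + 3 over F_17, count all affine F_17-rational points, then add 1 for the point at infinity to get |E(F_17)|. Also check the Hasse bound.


Affine points = {(3, 3), (3, 14), (5, 5), (5, 12), (7, 5), (7, 12), (8, 0), (10, 7), (10, 10), (11, 4), (11, 13), (12, 7), (12, 10), (13, 1), (13, 16), (15, 3), (15, 14), (16, 3), (16, 14)}; affine count = 19; |E(F_17)| = 20.

Discriminant check: Δ ∝ 4a³ + 27b² = 4·10³ + 27·3² = 4·1000 + 27·9 ≡ 10 (mod 17). Nonzero ⇒ E is nonsingular.
For each x ∈ F_17, compute rhs = x³ + 10·x + 3 mod 17, then count y ∈ F_17 with y² ≡ rhs.
  x = 0: rhs = 3, matching y values: none (0 points).
  x = 1: rhs = 14, matching y values: none (0 points).
  x = 2: rhs = 14, matching y values: none (0 points).
  x = 3: rhs = 9, matching y values: 3, 14 (2 points).
  x = 4: rhs = 5, matching y values: none (0 points).
  x = 5: rhs = 8, matching y values: 5, 12 (2 points).
  x = 6: rhs = 7, matching y values: none (0 points).
  x = 7: rhs = 8, matching y values: 5, 12 (2 points).
  x = 8: rhs = 0, matching y values: 0 (1 points).
  x = 9: rhs = 6, matching y values: none (0 points).
  x = 10: rhs = 15, matching y values: 7, 10 (2 points).
  x = 11: rhs = 16, matching y values: 4, 13 (2 points).
  x = 12: rhs = 15, matching y values: 7, 10 (2 points).
  x = 13: rhs = 1, matching y values: 1, 16 (2 points).
  x = 14: rhs = 14, matching y values: none (0 points).
  x = 15: rhs = 9, matching y values: 3, 14 (2 points).
  x = 16: rhs = 9, matching y values: 3, 14 (2 points).
Total affine count: 19.
Full point count |E(F_17)| = 19 + 1 = 20.
Hasse bound: |20 − (17+1)| = |2| = 2 ≤ 2√17 ≈ 8.2462 ✓.


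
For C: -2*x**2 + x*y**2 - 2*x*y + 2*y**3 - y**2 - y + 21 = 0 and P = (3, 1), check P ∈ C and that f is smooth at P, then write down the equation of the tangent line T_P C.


Tangent line at P: -13*x + 3*y + 36 = 0.

Step 1: f(3, 1) = 0, so P lies on C.
Step 2: partial derivatives
  f_x(x, y) = -4*x + y**2 - 2*y, f_y(x, y) = 2*x*y - 2*x + 6*y**2 - 2*y - 1.
  f_x(P) = -13, f_y(P) = 3 (gradient nonzero, so P is smooth).
Step 3: tangent line at P: -13·(x − 3) + 3·(y − 1) = 0.
Expanding: -13*x + 3*y + 36 = 0.


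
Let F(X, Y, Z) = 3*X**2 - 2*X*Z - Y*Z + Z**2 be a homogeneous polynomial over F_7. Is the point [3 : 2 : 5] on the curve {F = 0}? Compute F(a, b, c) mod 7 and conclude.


F(3,2,5) ≡ 5 (mod 7); P is NOT on the curve.

Evaluate F(3, 2, 5) term-by-term (mod 7).
  3*X**2 ↦ 3·9·1·1 = 27
  -2*X*Z ↦ -2·3·1·5 = -30
  -Y*Z ↦ -1·1·2·5 = -10
  Z**2 ↦ 1·1·1·25 = 25
Sum: F(3, 2, 5) = (27) + (-30) + (-10) + (25) = 12.
Reducing mod 7: 12 ≡ 5 (mod 7).
Since F(a, b, c) ≡ 5 ≠ 0 (mod 7), P does NOT lie on the curve.


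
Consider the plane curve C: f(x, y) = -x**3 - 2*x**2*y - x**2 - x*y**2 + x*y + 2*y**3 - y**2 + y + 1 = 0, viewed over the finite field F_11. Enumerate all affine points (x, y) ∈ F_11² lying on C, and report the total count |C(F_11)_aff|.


Affine F_11-points: {(0, 5), (2, 0), (2, 8), (2, 10), (4, 6), (6, 4), (6, 7), (6, 9), (8, 4), (9, 9), (10, 4), (10, 9)}; count = 12.

For each of the 121 pairs (x, y) ∈ F_11², evaluate f(x, y) mod 11. Record the zeros.
  x = 0: [0↦1, 1↦3, 2↦4, 3↦5, 4↦7, 5↦0, 6↦7, 7↦7, 8↦1, 9↦1, 10↦8]  zeros at y ∈ {5}
  x = 1: [0↦10, 1↦10, 2↦7, 3↦2, 4↦7, 5↦1, 6↦7, 7↦4, 8↦4, 9↦8, 10↦6]  zeros at y ∈ ∅
  x = 2: [0↦0, 1↦5, 2↦5, 3↦1, 4↦5, 5↦7, 6↦8, 7↦9, 8↦0, 9↦4, 10↦0]  zeros at y ∈ {0, 8, 10}
  x = 3: [0↦9, 1↦4, 2↦3, 3↦7, 4↦6, 5↦1, 6↦4, 7↦5, 8↦5, 9↦5, 10↦6]  zeros at y ∈ ∅
  x = 4: [0↦9, 1↦1, 2↦6, 3↦3, 4↦4, 5↦10, 6↦0, 7↦8, 8↦2, 9↦5, 10↦7]  zeros at y ∈ {6}
  x = 5: [0↦5, 1↦1, 2↦8, 3↦5, 4↦4, 5↦6, 6↦1, 7↦1, 8↦7, 9↦9, 10↦8]  zeros at y ∈ ∅
  x = 6: [0↦2, 1↦9, 2↦3, 3↦7, 4↦0, 5↦5, 6↦1, 7↦0, 8↦3, 9↦0, 10↦3]  zeros at y ∈ {4, 7, 9}
  x = 7: [0↦5, 1↦8, 2↦7, 3↦3, 4↦8, 5↦1, 6↦5, 7↦10, 8↦6, 9↦5, 10↦8]  zeros at y ∈ ∅
  x = 8: [0↦8, 1↦3, 2↦3, 3↦9, 4↦0, 5↦10, 6↦7, 7↦3, 8↦10, 9↦7, 10↦6]  zeros at y ∈ {4}
  x = 9: [0↦5, 1↦10, 2↦7, 3↦8, 4↦3, 5↦4, 6↦1, 7↦6, 8↦9, 9↦0, 10↦2]  zeros at y ∈ {9}
  x = 10: [0↦1, 1↦1, 2↦2, 3↦5, 4↦0, 5↦10, 6↦3, 7↦2, 8↦8, 9↦0, 10↦1]  zeros at y ∈ {4, 9}
Collecting zeros: affine points = {(0, 5), (2, 0), (2, 8), (2, 10), (4, 6), (6, 4), (6, 7), (6, 9), (8, 4), (9, 9), (10, 4), (10, 9)}.
Total count |C(F_11)_aff| = 12.


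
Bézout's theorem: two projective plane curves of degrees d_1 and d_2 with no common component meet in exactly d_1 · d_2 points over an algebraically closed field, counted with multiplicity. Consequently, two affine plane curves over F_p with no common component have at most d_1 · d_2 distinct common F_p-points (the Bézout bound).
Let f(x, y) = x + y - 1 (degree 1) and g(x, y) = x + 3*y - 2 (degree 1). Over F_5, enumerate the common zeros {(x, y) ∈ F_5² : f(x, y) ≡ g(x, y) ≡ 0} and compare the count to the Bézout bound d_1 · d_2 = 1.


Common zeros: {(3, 3)}; count = 1; Bézout bound = 1.

deg(f) = 1, deg(g) = 1, so Bézout bound = 1.
Scan x ∈ F_5. For each x, list the y ∈ F_5 with f(x, y) ≡ 0 and those with g(x, y) ≡ 0 (mod 5); the common zeros in that column are the intersection.
  x = 0: f ≡ 0 at y ∈ {1}; g ≡ 0 at y ∈ {4}; common: ∅.
  x = 1: f ≡ 0 at y ∈ {0}; g ≡ 0 at y ∈ {2}; common: ∅.
  x = 2: f ≡ 0 at y ∈ {4}; g ≡ 0 at y ∈ {0}; common: ∅.
  x = 3: f ≡ 0 at y ∈ {3}; g ≡ 0 at y ∈ {3}; common: {3}.
  x = 4: f ≡ 0 at y ∈ {2}; g ≡ 0 at y ∈ {1}; common: ∅.
Collecting: common zeros = {(3, 3)}, so the count is 1.
Comparison with the Bézout bound: 1 ≤ 1 = deg(f)·deg(g), as expected for curves with no common component (the bound is attained).


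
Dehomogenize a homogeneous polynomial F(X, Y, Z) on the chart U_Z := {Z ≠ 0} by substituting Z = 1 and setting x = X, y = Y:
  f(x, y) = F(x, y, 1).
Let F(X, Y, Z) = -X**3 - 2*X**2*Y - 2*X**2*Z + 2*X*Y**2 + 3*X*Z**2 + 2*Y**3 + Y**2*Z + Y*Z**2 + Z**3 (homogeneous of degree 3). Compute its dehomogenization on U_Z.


f(x, y) = -x**3 - 2*x**2*y - 2*x**2 + 2*x*y**2 + 3*x + 2*y**3 + y**2 + y + 1

On U_Z we set Z = 1. Each monomial c·X^i·Y^j·Z^k in F becomes c·x^i·y^j·1^k = c·x^i·y^j.
Substituting Z = 1: F(X, Y, 1) = -x**3 - 2*x**2*y - 2*x**2 + 2*x*y**2 + 3*x + 2*y**3 + y**2 + y + 1.
Note: deg(f) ≤ deg(F) = 3; strict inequality happens when F is divisible by Z (lost terms).


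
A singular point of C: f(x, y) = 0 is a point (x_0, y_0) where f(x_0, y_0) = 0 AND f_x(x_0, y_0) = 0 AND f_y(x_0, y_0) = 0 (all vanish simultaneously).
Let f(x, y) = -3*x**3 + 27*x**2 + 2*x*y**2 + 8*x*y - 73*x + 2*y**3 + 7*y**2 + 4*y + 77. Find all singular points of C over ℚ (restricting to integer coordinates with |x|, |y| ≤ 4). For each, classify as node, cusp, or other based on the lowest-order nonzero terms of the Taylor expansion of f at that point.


Singular points: {(3, -2)}; classification: cusp.

Compute partial derivatives:
  f_x = -9*x**2 + 54*x + 2*y**2 + 8*y - 73.
  f_y = 4*x*y + 8*x + 6*y**2 + 14*y + 4.
Scan x_0 ∈ {−4, ..., 4}. For each x_0, f_y(x_0, y) is a polynomial in y; find its integer roots y ∈ {−4, ..., 4}, then test f_x and f at those candidates.
  x = -4: f_y(-4, y) = 6*y**2 - 2*y - 28; vanishes at y ∈ {-2}. (-4, -2): f_x = -441 ≠ 0.
  x = -3: f_y(-3, y) = 6*y**2 + 2*y - 20; vanishes at y ∈ {-2}. (-3, -2): f_x = -324 ≠ 0.
  x = -2: f_y(-2, y) = 6*y**2 + 6*y - 12; vanishes at y ∈ {-2, 1}. (-2, -2): f_x = -225 ≠ 0; (-2, 1): f_x = -207 ≠ 0.
  x = -1: f_y(-1, y) = 6*y**2 + 10*y - 4; vanishes at y ∈ {-2}. (-1, -2): f_x = -144 ≠ 0.
  x = 0: f_y(0, y) = 6*y**2 + 14*y + 4; vanishes at y ∈ {-2}. (0, -2): f_x = -81 ≠ 0.
  x = 1: f_y(1, y) = 6*y**2 + 18*y + 12; vanishes at y ∈ {-2, -1}. (1, -2): f_x = -36 ≠ 0; (1, -1): f_x = -34 ≠ 0.
  x = 2: f_y(2, y) = 6*y**2 + 22*y + 20; vanishes at y ∈ {-2}. (2, -2): f_x = -9 ≠ 0.
  x = 3: f_y(3, y) = 6*y**2 + 26*y + 28; vanishes at y ∈ {-2}. (3, -2): f_x = 0, f = 0 — SINGULAR.
  x = 4: f_y(4, y) = 6*y**2 + 30*y + 36; vanishes at y ∈ {-3, -2}. (4, -3): f_x = -7 ≠ 0; (4, -2): f_x = -9 ≠ 0.
Only singular point on the grid: (3, -2).
Classify: substitute x = 3 + u, y = -2 + v and expand: f = -3*u**3 + 2*u*v**2 + 2*v**3 + v**2.
No constant or linear terms (consistent with a singular point). Quadratic part: v**2. Cubic part: -3*u**3 + 2*u*v**2 + 2*v**3.
The quadratic part v**2 is a perfect square, so there is a single (double) tangent line v = 0, i.e. y = -2. Restricting the cubic part to that line (v = 0) leaves -3*u**3 ≠ 0, so f is not divisible by v and the branch is v² ≈ 3*u**3 to lowest order — this is a cusp.
Classification: cusp.


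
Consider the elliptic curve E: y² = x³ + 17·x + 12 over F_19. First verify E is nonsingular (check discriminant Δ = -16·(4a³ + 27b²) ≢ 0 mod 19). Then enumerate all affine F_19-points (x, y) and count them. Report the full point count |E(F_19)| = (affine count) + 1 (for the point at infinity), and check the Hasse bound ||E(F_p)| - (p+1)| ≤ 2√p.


Affine points = {(1, 7), (1, 12), (2, 4), (2, 15), (4, 7), (4, 12), (6, 8), (6, 11), (9, 1), (9, 18), (10, 2), (10, 17), (12, 5), (12, 14), (13, 6), (13, 13), (14, 7), (14, 12)}; affine count = 18; |E(F_19)| = 19.

Discriminant check: Δ ∝ 4a³ + 27b² = 4·17³ + 27·12² = 4·4913 + 27·144 ≡ 18 (mod 19). Nonzero ⇒ E is nonsingular.
For each x ∈ F_19, compute rhs = x³ + 17·x + 12 mod 19, then count y ∈ F_19 with y² ≡ rhs.
  x = 0: rhs = 12, matching y values: none (0 points).
  x = 1: rhs = 11, matching y values: 7, 12 (2 points).
  x = 2: rhs = 16, matching y values: 4, 15 (2 points).
  x = 3: rhs = 14, matching y values: none (0 points).
  x = 4: rhs = 11, matching y values: 7, 12 (2 points).
  x = 5: rhs = 13, matching y values: none (0 points).
  x = 6: rhs = 7, matching y values: 8, 11 (2 points).
  x = 7: rhs = 18, matching y values: none (0 points).
  x = 8: rhs = 14, matching y values: none (0 points).
  x = 9: rhs = 1, matching y values: 1, 18 (2 points).
  x = 10: rhs = 4, matching y values: 2, 17 (2 points).
  x = 11: rhs = 10, matching y values: none (0 points).
  x = 12: rhs = 6, matching y values: 5, 14 (2 points).
  x = 13: rhs = 17, matching y values: 6, 13 (2 points).
  x = 14: rhs = 11, matching y values: 7, 12 (2 points).
  x = 15: rhs = 13, matching y values: none (0 points).
  x = 16: rhs = 10, matching y values: none (0 points).
  x = 17: rhs = 8, matching y values: none (0 points).
  x = 18: rhs = 13, matching y values: none (0 points).
Total affine count: 18.
Full point count |E(F_19)| = 18 + 1 = 19.
Hasse bound: |19 − (19+1)| = |-1| = 1 ≤ 2√19 ≈ 8.7178 ✓.


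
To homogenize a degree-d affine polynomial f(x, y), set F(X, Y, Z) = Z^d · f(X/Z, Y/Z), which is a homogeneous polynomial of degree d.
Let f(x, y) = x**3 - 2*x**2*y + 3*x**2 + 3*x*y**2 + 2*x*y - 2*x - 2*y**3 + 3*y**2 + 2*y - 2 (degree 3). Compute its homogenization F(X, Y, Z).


F(X, Y, Z) = X**3 - 2*X**2*Y + 3*X**2*Z + 3*X*Y**2 + 2*X*Y*Z - 2*X*Z**2 - 2*Y**3 + 3*Y**2*Z + 2*Y*Z**2 - 2*Z**3

deg(f) = 3.
Substitute x = X/Z, y = Y/Z into f, then multiply by Z^3.
  monomial 1·x^3·y^0 ↦ 1·X^3·Y^0·Z^0.
  monomial -2·x^2·y^1 ↦ -2·X^2·Y^1·Z^0.
  monomial 3·x^2·y^0 ↦ 3·X^2·Y^0·Z^1.
  monomial 3·x^1·y^2 ↦ 3·X^1·Y^2·Z^0.
  monomial 2·x^1·y^1 ↦ 2·X^1·Y^1·Z^1.
  monomial -2·x^1·y^0 ↦ -2·X^1·Y^0·Z^2.
  monomial -2·x^0·y^3 ↦ -2·X^0·Y^3·Z^0.
  monomial 3·x^0·y^2 ↦ 3·X^0·Y^2·Z^1.
  monomial 2·x^0·y^1 ↦ 2·X^0·Y^1·Z^2.
  monomial -2·x^0·y^0 ↦ -2·X^0·Y^0·Z^3.
Collecting: F(X, Y, Z) = X**3 - 2*X**2*Y + 3*X**2*Z + 3*X*Y**2 + 2*X*Y*Z - 2*X*Z**2 - 2*Y**3 + 3*Y**2*Z + 2*Y*Z**2 - 2*Z**3.
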